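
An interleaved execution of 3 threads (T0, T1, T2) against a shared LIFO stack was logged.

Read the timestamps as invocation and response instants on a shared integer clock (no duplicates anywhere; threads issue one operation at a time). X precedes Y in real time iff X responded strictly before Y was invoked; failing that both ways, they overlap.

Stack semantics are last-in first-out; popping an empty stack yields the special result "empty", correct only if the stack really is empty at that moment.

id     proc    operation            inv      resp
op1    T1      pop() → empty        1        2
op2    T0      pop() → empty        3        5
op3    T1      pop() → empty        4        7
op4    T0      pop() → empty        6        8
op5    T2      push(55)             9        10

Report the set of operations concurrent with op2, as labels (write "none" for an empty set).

op3

concurrent with op2 ([3,5]): every op whose interval crosses 3..5
op1 [1,2]: before
op3 [4,7]: concurrent
op4 [6,8]: after
op5 [9,10]: after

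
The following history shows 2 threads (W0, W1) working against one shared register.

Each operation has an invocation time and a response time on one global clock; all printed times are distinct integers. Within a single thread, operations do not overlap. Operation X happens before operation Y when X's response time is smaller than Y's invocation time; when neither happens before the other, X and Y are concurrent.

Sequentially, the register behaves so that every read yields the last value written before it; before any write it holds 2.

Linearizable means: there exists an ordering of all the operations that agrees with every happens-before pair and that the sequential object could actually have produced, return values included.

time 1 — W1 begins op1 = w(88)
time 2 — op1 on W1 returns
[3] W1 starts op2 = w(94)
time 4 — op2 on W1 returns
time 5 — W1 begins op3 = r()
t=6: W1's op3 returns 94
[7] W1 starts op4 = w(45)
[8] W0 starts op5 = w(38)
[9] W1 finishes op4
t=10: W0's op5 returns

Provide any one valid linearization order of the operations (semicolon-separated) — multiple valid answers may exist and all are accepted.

step 1: op1 w(88) — value 88
step 2: op2 w(94) — value 94
step 3: op3 r() → 94 — value 94
step 4: op4 w(45) — value 45
step 5: op5 w(38) — value 38

op1; op2; op3; op4; op5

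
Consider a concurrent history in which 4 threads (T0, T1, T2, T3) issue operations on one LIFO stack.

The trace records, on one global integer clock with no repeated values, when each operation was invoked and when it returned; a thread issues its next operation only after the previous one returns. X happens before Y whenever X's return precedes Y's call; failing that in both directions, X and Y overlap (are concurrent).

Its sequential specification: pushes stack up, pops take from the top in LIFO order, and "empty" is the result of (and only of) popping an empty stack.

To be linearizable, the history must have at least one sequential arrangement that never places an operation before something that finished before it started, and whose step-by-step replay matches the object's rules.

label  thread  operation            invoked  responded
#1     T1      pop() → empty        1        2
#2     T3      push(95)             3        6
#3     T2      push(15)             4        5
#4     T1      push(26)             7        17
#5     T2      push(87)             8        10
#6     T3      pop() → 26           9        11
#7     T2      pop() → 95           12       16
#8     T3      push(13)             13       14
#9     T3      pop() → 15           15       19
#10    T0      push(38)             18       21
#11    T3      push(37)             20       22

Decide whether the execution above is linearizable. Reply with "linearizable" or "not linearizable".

prefix check: 1..15 passes, 1..16 fails once #7's time-16 response joins
the 7 completed operations admit 8 real-time orders; each fails the LIFO stack replay
no escape via the 2 pending operations (#4, #9): every completion choice fails
one such order, #1, #2, #3, #5, #6, #7, #8 (pending dropped), breaks at step 5 where #6 pop() → 26 is illegal
one such order, #1, #2, #3, #5, #6, #8, #7 (pending dropped), breaks at step 5 where #6 pop() → 26 is illegal

not linearizable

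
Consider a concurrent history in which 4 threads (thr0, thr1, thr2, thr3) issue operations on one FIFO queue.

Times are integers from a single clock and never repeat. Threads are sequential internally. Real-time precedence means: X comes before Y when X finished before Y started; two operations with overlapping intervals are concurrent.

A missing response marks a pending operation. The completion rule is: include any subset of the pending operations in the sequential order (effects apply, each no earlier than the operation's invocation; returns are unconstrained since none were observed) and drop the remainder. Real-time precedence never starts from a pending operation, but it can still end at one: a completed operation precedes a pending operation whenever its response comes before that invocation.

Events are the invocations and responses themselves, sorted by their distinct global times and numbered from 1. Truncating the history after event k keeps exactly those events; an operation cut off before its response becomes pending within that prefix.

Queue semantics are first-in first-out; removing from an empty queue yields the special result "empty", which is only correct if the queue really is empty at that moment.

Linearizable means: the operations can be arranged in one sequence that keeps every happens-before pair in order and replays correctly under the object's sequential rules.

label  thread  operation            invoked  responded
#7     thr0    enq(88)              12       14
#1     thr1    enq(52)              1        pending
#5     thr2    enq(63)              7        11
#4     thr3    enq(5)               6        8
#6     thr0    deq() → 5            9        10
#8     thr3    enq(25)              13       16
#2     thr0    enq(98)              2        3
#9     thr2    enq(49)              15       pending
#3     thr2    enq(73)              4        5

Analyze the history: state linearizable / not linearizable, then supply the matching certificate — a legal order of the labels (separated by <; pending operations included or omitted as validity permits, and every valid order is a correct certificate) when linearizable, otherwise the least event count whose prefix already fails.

cut after 9 events: linearizable; cut after 10 events (#6 responds, time 10): not linearizable
exhaustive check: the 4 completed FIFO queue ops admit one real-time order; illegal
include/drop combinations of the 2 pending operations (#1, #5) were all tried; none helps
one such order, #2, #3, #4, #6 (pending dropped), breaks at step 4 where #6 deq() → 5 is illegal

not linearizable — minimal violating prefix: 10 events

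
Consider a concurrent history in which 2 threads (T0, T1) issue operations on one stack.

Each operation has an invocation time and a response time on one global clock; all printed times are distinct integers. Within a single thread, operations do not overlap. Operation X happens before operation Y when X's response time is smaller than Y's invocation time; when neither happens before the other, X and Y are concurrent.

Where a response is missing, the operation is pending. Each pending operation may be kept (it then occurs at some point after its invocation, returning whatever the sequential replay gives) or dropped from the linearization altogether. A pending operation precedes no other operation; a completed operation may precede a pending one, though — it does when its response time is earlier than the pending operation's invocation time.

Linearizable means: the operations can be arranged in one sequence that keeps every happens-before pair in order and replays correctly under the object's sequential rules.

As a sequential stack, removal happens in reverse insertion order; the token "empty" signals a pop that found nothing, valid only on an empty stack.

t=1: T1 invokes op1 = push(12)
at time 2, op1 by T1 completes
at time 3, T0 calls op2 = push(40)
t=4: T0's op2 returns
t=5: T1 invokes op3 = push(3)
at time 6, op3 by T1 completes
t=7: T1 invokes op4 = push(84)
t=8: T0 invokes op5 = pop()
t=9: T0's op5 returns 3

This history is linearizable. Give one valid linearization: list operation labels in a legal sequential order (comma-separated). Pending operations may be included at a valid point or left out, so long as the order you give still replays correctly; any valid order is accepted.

op1, op2, op3, op5

step 1: op1 push(12) — stack <12>
step 2: op2 push(40) — stack <12,40>
step 3: op3 push(3) — stack <12,40,3>
step 4: op5 pop() → 3 — stack <12,40>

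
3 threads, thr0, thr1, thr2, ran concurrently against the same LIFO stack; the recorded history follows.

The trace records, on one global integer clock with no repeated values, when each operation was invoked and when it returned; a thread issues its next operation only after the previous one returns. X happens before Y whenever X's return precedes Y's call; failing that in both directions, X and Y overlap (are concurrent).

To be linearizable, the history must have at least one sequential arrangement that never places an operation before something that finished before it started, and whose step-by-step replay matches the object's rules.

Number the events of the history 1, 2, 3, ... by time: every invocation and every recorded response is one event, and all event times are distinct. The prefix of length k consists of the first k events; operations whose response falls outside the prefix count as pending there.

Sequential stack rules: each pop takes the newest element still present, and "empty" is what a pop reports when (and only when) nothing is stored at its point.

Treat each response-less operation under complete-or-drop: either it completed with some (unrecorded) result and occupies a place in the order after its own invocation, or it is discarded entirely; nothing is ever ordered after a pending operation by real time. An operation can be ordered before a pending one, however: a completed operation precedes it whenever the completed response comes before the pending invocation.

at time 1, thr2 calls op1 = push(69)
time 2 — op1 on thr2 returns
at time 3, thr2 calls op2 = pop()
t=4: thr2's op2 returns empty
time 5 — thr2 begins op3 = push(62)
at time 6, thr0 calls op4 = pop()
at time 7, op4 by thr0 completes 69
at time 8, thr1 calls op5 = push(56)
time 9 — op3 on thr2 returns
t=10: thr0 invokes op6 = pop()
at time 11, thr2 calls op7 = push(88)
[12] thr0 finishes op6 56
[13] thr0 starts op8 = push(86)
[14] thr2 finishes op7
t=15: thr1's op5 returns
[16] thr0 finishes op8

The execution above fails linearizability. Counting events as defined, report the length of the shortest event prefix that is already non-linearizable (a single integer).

a valid linearization of events 1..3 exists, for instance op1:
after step 1 (op1 push(69)): stack <69>
with event 4 included (op2 responding at time 4), all real-time-consistent orders fail
sample order op1, op2 stalls at step 2 — op2 pop() → empty has no legal effect

4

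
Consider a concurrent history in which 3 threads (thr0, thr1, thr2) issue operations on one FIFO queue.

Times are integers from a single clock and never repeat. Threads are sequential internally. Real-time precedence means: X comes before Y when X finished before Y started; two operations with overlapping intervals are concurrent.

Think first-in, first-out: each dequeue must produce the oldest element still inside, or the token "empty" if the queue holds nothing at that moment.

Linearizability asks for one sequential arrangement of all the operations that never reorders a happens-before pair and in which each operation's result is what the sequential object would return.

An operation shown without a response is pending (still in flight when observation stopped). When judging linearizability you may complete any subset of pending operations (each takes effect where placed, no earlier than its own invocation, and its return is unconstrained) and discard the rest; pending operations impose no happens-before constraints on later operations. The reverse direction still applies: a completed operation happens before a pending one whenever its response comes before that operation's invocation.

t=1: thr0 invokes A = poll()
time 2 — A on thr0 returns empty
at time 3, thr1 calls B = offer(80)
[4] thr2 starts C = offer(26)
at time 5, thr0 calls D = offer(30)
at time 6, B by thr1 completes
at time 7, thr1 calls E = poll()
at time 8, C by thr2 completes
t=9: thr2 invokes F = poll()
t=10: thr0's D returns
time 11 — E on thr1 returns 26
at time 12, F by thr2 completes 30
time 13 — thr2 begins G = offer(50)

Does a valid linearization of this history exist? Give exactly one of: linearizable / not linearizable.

witness order: A, C, D, B, E, F
1. A poll() → empty, leaving queue <>
2. C offer(26), leaving queue <26>
3. D offer(30), leaving queue <26,30>
4. B offer(80), leaving queue <26,30,80>
5. E poll() → 26, leaving queue <30,80>
6. F poll() → 30, leaving queue <80>

linearizable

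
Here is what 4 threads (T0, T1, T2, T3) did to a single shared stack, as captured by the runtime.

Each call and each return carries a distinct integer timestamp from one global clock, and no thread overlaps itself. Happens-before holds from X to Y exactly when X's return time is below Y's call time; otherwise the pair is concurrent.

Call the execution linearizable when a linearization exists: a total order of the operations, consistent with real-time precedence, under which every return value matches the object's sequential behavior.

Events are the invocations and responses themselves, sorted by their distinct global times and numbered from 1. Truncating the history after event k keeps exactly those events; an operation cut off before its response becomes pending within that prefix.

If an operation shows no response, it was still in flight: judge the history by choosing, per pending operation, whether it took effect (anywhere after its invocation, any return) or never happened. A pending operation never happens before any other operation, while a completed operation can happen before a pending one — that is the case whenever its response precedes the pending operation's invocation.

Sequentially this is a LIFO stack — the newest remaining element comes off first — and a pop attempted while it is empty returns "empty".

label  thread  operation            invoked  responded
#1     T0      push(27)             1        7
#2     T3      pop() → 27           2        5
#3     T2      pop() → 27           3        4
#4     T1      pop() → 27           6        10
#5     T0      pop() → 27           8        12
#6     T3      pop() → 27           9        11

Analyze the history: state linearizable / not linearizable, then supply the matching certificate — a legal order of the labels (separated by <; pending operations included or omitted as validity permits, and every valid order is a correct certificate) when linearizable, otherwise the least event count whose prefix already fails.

not linearizable — minimal violating prefix: 5 events

cut after 4 events: linearizable; cut after 5 events (#2 responds, time 5): not linearizable
2 orders of the 2 completed stack ops respect real time; none is legal
include/drop combinations of the 1 pending operation (#1) were all tried; none helps
take #2, #3 (pending dropped): step 1 already fails, because #2 pop() → 27 cannot occur there
take #3, #2 (pending dropped): step 1 already fails, because #3 pop() → 27 cannot occur there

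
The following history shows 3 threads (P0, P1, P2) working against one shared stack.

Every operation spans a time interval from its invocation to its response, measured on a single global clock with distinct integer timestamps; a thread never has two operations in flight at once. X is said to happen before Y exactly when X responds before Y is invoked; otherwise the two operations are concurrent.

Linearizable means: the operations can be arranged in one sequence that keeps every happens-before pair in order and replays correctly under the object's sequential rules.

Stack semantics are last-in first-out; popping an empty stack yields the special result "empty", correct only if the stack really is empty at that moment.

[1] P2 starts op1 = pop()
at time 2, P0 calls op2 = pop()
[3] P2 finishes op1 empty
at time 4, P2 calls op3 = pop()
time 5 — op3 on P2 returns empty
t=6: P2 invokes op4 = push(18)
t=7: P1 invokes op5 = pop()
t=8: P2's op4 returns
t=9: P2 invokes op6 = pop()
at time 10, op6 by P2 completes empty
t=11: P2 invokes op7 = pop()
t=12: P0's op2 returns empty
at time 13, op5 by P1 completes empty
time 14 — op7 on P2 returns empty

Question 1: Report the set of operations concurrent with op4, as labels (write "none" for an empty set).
Answer: op2, op5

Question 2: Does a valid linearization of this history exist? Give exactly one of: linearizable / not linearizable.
already the first 13 events (up to op5's response at time 13) admit no linearization; the first 12 still do
every one of the 18 real-time-consistent orders over 6 completed stack ops fails the sequential spec
include/drop combinations of the 1 pending operation (op7) were all tried; none helps
e.g. op1, op2, op3, op4, op5, op6 (pending dropped): illegal at step 5, since op5 pop() → empty cannot apply there
e.g. op1, op2, op3, op4, op6, op5 (pending dropped): illegal at step 5, since op6 pop() → empty cannot apply there

not linearizable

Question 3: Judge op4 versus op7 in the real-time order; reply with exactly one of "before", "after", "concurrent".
Answer: before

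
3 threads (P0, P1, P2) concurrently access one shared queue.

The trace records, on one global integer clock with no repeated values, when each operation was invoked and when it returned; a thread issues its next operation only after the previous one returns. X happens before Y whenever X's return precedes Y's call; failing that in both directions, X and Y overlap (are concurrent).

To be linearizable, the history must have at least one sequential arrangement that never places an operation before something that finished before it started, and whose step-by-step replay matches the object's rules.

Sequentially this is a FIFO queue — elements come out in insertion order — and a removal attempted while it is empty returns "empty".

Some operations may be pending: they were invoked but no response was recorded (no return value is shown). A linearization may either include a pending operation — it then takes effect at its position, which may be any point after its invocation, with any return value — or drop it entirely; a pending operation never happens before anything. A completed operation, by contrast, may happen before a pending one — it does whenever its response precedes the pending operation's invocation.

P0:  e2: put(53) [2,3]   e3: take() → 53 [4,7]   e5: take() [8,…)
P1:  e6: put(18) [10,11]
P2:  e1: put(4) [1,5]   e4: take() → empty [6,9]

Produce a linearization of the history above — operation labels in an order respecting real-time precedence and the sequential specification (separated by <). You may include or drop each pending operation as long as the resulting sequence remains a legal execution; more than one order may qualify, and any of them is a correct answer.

e2 < e1 < e3 < e5 < e4 < e6

step 1: e2 put(53) — queue <53>
step 2: e1 put(4) — queue <53,4>
step 3: e3 take() → 53 — queue <4>
step 4: e5 take() (pending, included) — queue <>
step 5: e4 take() → empty — queue <>
step 6: e6 put(18) — queue <18>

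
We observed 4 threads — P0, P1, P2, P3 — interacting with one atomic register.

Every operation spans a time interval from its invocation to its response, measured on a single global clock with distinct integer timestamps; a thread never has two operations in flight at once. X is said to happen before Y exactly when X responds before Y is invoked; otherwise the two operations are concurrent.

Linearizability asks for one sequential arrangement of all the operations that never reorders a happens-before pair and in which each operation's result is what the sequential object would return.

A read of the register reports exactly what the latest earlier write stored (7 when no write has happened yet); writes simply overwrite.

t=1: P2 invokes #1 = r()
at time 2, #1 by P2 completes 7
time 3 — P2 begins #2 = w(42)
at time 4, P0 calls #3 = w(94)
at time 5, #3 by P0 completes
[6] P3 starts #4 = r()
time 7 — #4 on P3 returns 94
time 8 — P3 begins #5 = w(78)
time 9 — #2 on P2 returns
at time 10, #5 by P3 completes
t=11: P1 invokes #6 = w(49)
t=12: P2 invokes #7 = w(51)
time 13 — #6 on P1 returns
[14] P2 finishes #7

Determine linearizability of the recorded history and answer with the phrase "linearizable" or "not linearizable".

one valid linearization: #1, #2, #3, #4, #5, #6, #7
after step 1 (#1 r() → 7): value 7
after step 2 (#2 w(42)): value 42
after step 3 (#3 w(94)): value 94
after step 4 (#4 r() → 94): value 94
after step 5 (#5 w(78)): value 78
after step 6 (#6 w(49)): value 49
after step 7 (#7 w(51)): value 51

linearizable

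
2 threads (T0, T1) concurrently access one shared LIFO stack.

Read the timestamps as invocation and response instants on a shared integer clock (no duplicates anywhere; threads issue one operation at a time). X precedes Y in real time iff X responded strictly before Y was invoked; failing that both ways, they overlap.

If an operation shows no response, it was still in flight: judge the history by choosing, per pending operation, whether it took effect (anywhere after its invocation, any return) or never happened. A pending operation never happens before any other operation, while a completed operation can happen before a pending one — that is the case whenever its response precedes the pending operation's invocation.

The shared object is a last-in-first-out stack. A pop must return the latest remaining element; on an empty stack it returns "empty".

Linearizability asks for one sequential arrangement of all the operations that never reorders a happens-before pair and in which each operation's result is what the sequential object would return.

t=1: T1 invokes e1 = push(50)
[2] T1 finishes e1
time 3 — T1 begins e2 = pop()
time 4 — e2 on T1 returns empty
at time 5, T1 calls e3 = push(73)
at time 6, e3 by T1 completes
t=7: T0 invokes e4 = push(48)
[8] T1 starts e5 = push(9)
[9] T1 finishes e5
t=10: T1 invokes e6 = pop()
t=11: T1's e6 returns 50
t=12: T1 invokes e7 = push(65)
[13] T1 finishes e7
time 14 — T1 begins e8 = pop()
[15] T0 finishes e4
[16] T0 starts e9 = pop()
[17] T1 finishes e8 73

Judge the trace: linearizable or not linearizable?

not linearizable

the violation lands at event 4, e2's response at time 4: events 1..3 linearize, events 1..4 do not
the sole real-time-consistent order of 2 completed operations fails the LIFO stack replay
take e1, e2: step 2 already fails, because e2 pop() → empty cannot occur there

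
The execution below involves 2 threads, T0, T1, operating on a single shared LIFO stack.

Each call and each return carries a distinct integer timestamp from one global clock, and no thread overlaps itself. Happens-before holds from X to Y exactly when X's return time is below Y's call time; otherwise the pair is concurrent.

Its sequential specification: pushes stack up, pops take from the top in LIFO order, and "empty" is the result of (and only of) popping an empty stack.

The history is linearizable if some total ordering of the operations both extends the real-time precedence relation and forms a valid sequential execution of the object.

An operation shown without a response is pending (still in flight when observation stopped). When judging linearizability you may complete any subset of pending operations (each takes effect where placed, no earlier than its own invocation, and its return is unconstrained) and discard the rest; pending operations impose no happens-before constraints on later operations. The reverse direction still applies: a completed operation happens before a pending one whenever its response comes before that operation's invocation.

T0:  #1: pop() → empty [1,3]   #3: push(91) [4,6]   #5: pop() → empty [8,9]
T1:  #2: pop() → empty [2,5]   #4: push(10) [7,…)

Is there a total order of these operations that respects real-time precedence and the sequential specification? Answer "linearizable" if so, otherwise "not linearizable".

prefix check: 1..8 passes, 1..9 fails once #5's time-9 response joins
the 4 completed operations admit 3 real-time orders; each fails the LIFO stack replay
including or dropping the 1 pending operation (#4) in any combination fails
e.g. #1, #2, #3, #5 (pending dropped): illegal at step 4, since #5 pop() → empty cannot apply there
e.g. #1, #3, #2, #5 (pending dropped): illegal at step 3, since #2 pop() → empty cannot apply there

not linearizable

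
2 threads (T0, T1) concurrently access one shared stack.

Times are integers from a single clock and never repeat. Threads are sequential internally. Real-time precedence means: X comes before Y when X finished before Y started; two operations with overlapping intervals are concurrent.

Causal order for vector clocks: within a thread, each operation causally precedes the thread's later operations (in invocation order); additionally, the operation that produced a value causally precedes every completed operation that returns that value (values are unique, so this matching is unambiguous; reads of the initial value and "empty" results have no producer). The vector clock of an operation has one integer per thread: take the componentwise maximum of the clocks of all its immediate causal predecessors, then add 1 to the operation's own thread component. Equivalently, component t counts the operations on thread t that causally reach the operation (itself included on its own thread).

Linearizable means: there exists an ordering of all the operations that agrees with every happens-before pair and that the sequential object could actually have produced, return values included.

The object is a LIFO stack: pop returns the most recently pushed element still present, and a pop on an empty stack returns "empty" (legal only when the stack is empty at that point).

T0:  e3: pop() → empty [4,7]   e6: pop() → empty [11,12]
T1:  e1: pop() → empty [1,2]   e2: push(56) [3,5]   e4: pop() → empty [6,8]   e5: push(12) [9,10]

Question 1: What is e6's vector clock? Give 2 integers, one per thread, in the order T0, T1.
invoked at 1, e1 has no predecessors; its own T1 bump gives (0, 1)
invoked at 4, e3 has no predecessors; its own T0 bump gives (1, 0)
merge at e2 (invoked 3): VC(e1)=(0, 1), own-thread bump on T1 → (0, 2)
merge at e6 (invoked 11): VC(e3)=(1, 0), own-thread bump on T0 → (2, 0)
merge at e4 (invoked 6): VC(e2)=(0, 2), own-thread bump on T1 → (0, 3)
merge at e5 (invoked 9): VC(e4)=(0, 3), own-thread bump on T1 → (0, 4)
target: VC(e6) = (2, 0)

(2, 0)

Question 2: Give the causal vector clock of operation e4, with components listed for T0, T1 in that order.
e1 (invocation 1): nothing precedes it; T1's component alone gives (0, 1)
e3 (invocation 4): nothing precedes it; T0's component alone gives (1, 0)
e2 (invocation 3): componentwise max over VC(e1)=(0, 1), +1 at T1, giving (0, 2)
e6 (invocation 11): componentwise max over VC(e3)=(1, 0), +1 at T0, giving (2, 0)
e4 (invocation 6): componentwise max over VC(e2)=(0, 2), +1 at T1, giving (0, 3)
e5 (invocation 9): componentwise max over VC(e4)=(0, 3), +1 at T1, giving (0, 4)
target: VC(e4) = (0, 3)

(0, 3)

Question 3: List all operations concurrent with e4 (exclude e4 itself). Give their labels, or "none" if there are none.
e4 spans [6,8]: anything still running between times 6 and 8 counts as concurrent
e1 [1,2]: before
e2 [3,5]: before
e3 [4,7]: concurrent
e5 [9,10]: after
e6 [11,12]: after

e3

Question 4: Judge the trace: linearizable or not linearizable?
the violation lands at event 8, e4's response at time 8: events 1..7 linearize, events 1..8 do not
all 3 real-time-respecting orders fail — 4 completed stack operations, no legal replay
take e1, e2, e3, e4: step 3 already fails, because e3 pop() → empty cannot occur there
take e1, e2, e4, e3: step 3 already fails, because e4 pop() → empty cannot occur there

not linearizable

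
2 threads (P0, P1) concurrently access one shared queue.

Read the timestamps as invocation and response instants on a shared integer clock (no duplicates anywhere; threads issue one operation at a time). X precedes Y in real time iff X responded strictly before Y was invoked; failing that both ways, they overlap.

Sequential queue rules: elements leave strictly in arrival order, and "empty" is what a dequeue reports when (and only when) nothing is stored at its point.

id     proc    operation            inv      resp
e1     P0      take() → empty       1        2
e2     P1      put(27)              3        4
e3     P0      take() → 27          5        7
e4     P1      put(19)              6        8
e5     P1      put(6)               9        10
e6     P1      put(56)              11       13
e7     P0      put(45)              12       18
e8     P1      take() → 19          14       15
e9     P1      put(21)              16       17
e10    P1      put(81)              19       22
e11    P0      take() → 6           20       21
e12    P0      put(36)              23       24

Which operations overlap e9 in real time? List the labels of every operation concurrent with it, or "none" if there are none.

overlap test against e9 [16,17]: concurrent iff the interval meets 16..17
e1 [1,2]: before
e2 [3,4]: before
e3 [5,7]: before
e4 [6,8]: before
e5 [9,10]: before
e6 [11,13]: before
e7 [12,18]: concurrent
e8 [14,15]: before
e10 [19,22]: after
e11 [20,21]: after
e12 [23,24]: after

e7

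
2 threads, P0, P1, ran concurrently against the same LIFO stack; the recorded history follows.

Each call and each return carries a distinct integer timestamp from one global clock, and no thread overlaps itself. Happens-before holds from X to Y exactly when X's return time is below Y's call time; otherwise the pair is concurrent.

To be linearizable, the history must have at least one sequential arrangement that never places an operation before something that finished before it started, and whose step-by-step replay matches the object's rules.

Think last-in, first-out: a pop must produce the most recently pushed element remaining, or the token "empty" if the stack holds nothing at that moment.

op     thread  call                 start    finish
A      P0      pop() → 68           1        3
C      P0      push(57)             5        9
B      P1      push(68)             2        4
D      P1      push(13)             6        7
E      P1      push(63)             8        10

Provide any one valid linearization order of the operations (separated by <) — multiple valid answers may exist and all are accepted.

B < A < C < D < E

step 1: B push(68) — stack <68>
step 2: A pop() → 68 — stack <>
step 3: C push(57) — stack <57>
step 4: D push(13) — stack <57,13>
step 5: E push(63) — stack <57,13,63>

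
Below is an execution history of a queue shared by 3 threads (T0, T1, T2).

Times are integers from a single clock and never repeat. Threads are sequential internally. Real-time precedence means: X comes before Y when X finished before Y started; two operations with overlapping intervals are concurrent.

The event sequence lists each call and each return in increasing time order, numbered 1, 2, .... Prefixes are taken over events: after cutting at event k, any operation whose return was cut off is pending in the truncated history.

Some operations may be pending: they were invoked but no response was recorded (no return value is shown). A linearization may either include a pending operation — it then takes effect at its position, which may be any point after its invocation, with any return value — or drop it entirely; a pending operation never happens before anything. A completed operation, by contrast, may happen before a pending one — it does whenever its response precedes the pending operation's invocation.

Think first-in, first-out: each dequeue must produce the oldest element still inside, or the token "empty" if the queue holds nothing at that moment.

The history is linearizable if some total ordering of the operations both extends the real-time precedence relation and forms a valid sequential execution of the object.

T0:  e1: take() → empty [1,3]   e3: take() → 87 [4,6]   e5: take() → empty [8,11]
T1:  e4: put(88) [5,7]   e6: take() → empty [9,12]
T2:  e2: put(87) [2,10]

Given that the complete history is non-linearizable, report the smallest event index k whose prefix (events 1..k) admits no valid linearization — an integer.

a valid linearization of events 1..11 exists, for instance e1, e2, e3, e4, e6, e5:
1. e1 take() → empty, leaving queue <>
2. e2 put(87), leaving queue <87>
3. e3 take() → 87, leaving queue <>
4. e4 put(88), leaving queue <88>
5. e6 take() (pending, included), leaving queue <>
6. e5 take() → empty, leaving queue <>
adding event 12 (e6 responds at 12) leaves no legal real-time order
take e1, e2, e3, e4, e5, e6: step 5 already fails, because e5 take() → empty cannot occur there
take e1, e2, e3, e4, e6, e5: step 5 already fails, because e6 take() → empty cannot occur there

12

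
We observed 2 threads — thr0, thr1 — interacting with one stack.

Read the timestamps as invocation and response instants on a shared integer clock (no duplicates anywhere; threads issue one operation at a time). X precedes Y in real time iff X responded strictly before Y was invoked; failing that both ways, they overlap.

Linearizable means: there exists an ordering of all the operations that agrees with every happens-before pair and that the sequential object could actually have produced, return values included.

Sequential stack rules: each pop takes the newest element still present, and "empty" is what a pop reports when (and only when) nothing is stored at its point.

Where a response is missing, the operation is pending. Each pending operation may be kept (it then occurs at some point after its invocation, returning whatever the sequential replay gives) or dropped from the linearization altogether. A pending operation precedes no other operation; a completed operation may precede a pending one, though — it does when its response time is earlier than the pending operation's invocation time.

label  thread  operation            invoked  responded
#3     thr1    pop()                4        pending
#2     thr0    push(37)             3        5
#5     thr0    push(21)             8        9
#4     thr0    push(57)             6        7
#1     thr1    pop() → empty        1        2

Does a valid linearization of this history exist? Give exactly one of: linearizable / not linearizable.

linearizable

witness order: #1, #2, #3, #4, #5
after step 1 (#1 pop() → empty): stack <>
after step 2 (#2 push(37)): stack <37>
after step 3 (#3 pop() (pending, included)): stack <>
after step 4 (#4 push(57)): stack <57>
after step 5 (#5 push(21)): stack <57,21>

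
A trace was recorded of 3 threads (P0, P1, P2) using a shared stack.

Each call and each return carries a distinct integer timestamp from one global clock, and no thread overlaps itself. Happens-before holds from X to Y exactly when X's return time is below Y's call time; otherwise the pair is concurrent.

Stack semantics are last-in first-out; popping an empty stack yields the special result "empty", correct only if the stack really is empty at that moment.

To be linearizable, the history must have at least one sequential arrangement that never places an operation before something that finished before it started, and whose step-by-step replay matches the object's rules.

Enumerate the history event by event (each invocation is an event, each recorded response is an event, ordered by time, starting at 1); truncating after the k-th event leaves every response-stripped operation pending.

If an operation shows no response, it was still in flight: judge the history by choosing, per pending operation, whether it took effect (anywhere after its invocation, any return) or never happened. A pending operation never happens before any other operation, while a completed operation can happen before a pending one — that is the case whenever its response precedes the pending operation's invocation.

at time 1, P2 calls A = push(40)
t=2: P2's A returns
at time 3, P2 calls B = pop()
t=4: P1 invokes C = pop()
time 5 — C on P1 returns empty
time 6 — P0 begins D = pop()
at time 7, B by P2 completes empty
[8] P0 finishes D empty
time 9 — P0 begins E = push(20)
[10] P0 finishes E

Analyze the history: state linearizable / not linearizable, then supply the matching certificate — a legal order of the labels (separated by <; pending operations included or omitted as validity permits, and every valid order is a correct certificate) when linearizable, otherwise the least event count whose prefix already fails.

through event 6 a valid linearization exists; event 7 (B responding at time 7) ends that
checked exhaustively: 2 real-time-consistent orders of 3 completed operations, zero legal stack replays
include/drop combinations of the 1 pending operation (D) were all tried; none helps
take A, B, C (pending dropped): step 2 already fails, because B pop() → empty cannot occur there
take A, C, B (pending dropped): step 2 already fails, because C pop() → empty cannot occur there

not linearizable — minimal violating prefix: 7 events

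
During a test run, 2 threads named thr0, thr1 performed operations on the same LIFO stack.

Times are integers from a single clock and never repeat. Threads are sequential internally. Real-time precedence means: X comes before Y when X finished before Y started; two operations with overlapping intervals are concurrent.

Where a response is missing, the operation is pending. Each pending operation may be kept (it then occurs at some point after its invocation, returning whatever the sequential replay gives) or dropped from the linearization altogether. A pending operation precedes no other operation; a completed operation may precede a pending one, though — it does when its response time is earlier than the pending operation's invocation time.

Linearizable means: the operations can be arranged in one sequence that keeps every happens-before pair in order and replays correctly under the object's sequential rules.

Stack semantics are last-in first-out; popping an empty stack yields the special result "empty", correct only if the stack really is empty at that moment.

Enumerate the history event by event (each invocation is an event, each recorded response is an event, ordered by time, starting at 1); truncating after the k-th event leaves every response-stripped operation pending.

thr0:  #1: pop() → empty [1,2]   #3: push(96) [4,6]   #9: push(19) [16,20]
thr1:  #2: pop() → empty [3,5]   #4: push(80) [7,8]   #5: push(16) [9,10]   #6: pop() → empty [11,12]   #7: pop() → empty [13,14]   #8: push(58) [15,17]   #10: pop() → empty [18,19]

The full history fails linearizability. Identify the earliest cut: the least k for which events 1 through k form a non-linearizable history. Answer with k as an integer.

12

events 1..11 are still linearizable — one witness is #1, #2, #3, #4, #5:
1. #1 pop() → empty, leaving stack <>
2. #2 pop() → empty, leaving stack <>
3. #3 push(96), leaving stack <96>
4. #4 push(80), leaving stack <96,80>
5. #5 push(16), leaving stack <96,80,16>
once event 12 joins (#6's response, time 12), exhaustive search finds no witness
sample order #1, #2, #3, #4, #5, #6 stalls at step 6 — #6 pop() → empty has no legal effect
sample order #1, #3, #2, #4, #5, #6 stalls at step 3 — #2 pop() → empty has no legal effect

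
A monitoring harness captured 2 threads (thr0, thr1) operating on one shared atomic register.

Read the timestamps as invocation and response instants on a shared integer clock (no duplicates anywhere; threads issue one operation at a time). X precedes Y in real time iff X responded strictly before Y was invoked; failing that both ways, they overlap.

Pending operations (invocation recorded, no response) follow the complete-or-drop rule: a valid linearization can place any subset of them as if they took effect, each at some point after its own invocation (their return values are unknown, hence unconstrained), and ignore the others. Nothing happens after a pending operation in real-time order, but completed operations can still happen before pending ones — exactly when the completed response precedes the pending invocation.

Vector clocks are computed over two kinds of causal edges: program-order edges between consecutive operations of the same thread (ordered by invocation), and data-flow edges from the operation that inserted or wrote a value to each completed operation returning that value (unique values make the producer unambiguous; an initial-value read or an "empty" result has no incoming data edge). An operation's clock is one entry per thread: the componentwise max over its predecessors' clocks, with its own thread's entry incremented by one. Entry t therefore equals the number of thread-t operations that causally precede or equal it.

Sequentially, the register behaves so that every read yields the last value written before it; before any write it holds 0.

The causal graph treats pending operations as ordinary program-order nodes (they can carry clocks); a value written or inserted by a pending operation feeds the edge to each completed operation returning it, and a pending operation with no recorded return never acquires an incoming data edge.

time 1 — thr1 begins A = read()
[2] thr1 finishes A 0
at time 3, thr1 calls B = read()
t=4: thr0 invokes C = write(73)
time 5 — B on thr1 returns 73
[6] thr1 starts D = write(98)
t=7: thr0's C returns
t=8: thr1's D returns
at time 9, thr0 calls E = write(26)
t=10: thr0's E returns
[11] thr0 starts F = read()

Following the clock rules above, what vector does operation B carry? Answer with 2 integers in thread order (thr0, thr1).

VC(A, invoked at 1): no causal predecessors; +1 on thr1 → (0, 1)
VC(C, invoked at 4): no causal predecessors; +1 on thr0 → (1, 0)
invoked at 9, E merges VC(C)=(1, 0) and bumps thr0's slot → (2, 0)
invoked at 3, B merges VC(A)=(0, 1), VC(C)=(1, 0) and bumps thr1's slot → (1, 2)
invoked at 11, F merges VC(E)=(2, 0) and bumps thr0's slot → (3, 0)
invoked at 6, D merges VC(B)=(1, 2) and bumps thr1's slot → (1, 3)
target: VC(B) = (1, 2)

(1, 2)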